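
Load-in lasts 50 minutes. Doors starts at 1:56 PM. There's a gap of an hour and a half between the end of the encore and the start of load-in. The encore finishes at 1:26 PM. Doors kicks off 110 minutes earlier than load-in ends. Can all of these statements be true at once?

Load-in starts at 1:26 PM + 90 min = 2:56 PM.
Load-in ends at 2:56 PM + 50 min = 3:46 PM.
Doors starts at 3:46 PM − 110 min = 1:56 PM.
That matches the stated 1:56 PM, so the schedule is consistent.

Yes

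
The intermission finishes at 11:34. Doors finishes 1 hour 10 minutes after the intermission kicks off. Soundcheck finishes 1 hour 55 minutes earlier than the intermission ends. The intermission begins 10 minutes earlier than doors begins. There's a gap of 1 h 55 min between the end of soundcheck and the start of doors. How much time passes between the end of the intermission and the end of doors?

Soundcheck ends at 11:34 − 115 min = 09:39.
Doors starts at 09:39 + 115 min = 11:34.
The intermission starts at 11:34 − 10 min = 11:24.
Doors ends at 11:24 + 70 min = 12:34.
From 11:34 to 12:34 is an hour.

an hour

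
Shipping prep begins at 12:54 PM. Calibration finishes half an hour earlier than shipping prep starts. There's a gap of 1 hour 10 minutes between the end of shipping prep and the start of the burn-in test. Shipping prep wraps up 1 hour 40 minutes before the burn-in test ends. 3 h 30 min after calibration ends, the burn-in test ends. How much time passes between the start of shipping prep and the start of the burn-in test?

Calibration ends at 12:54 PM − 30 min = 12:24 PM.
The burn-in test ends at 12:24 PM + 210 min = 3:54 PM.
Shipping prep ends at 3:54 PM − 100 min = 2:14 PM.
The burn-in test starts at 2:14 PM + 70 min = 3:24 PM.
From 12:54 PM to 3:24 PM is 2.5 hours.

2.5 hours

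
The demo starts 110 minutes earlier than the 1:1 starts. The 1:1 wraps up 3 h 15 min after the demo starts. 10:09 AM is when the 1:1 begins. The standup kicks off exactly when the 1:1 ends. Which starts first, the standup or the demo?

the demo

The demo starts at 10:09 AM − 110 min = 8:19 AM.
The 1:1 ends at 8:19 AM + 195 min = 11:34 AM.
So the standup starts at 11:34 AM.
The standup starts at 11:34 AM and the demo starts at 8:19 AM, so the demo is first.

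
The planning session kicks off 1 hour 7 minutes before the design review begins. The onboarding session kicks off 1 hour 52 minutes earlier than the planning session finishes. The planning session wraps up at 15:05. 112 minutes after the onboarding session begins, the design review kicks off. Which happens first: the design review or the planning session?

the planning session

The onboarding session starts at 15:05 − 112 min = 13:13.
The design review starts at 13:13 + 112 min = 15:05.
The planning session starts at 15:05 − 67 min = 13:58.
The design review starts at 15:05 and the planning session starts at 13:58, so the planning session is first.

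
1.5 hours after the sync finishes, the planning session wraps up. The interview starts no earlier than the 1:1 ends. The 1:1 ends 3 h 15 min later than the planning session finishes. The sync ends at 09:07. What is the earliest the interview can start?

13:52

The planning session ends at 09:07 + 90 min = 10:37.
The 1:1 ends at 10:37 + 195 min = 13:52.
The interview is bounded by the 1:1, so the earliest it can start is 13:52.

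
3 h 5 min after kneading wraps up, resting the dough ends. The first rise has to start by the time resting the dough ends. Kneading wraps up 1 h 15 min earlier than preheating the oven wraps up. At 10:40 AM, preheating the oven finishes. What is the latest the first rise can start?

12:30 PM

Kneading ends at 10:40 AM − 75 min = 9:25 AM.
Resting the dough ends at 9:25 AM + 185 min = 12:30 PM.
The first rise is bounded by resting the dough, so the latest it can start is 12:30 PM.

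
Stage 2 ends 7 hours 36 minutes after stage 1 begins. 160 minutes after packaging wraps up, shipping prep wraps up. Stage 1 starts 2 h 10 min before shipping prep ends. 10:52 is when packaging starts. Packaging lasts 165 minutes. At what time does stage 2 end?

21:43

Packaging ends at 10:52 + 165 min = 13:37.
Shipping prep ends at 13:37 + 160 min = 16:17.
Stage 1 starts at 16:17 − 130 min = 14:07.
Stage 2 ends at 14:07 + 456 min = 21:43.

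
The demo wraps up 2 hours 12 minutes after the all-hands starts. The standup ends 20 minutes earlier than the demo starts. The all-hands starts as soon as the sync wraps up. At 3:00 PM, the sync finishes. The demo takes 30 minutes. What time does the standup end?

The all-hands starts at 3:00 PM.
The demo ends at 3:00 PM + 132 min = 5:12 PM.
The demo starts at 5:12 PM − 30 min = 4:42 PM.
The standup ends at 4:42 PM − 20 min = 4:22 PM.

4:22 PM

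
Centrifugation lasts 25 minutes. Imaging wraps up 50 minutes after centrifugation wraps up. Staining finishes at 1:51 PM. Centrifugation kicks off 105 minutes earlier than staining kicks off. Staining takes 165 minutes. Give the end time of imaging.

10:36 AM

Staining starts at 1:51 PM − 165 min = 11:06 AM.
Centrifugation starts at 11:06 AM − 105 min = 9:21 AM.
Centrifugation ends at 9:21 AM + 25 min = 9:46 AM.
Imaging ends at 9:46 AM + 50 min = 10:36 AM.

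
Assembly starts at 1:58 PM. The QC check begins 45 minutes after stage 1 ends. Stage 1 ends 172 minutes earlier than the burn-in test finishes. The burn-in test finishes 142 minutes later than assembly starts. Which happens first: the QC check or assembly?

assembly

The burn-in test ends at 1:58 PM + 142 min = 4:20 PM.
Stage 1 ends at 4:20 PM − 172 min = 1:28 PM.
The QC check starts at 1:28 PM + 45 min = 2:13 PM.
The QC check starts at 2:13 PM and assembly starts at 1:58 PM, so assembly is first.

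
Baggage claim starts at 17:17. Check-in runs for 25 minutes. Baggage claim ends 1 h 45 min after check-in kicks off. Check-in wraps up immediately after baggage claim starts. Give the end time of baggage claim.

18:37

Check-in ends at 17:17.
Check-in starts at 17:17 − 25 min = 16:52.
Baggage claim ends at 16:52 + 105 min = 18:37.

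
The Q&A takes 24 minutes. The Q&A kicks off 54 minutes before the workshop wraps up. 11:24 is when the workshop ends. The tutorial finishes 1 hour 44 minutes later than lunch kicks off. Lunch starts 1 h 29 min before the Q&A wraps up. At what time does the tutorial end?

The Q&A starts at 11:24 − 54 min = 10:30.
The Q&A ends at 10:30 + 24 min = 10:54.
Lunch starts at 10:54 − 89 min = 09:25.
The tutorial ends at 09:25 + 104 min = 11:09.

11:09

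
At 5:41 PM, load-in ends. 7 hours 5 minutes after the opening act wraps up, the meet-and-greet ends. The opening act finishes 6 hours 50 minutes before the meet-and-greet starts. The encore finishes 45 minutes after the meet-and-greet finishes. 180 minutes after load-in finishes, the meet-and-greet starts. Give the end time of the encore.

9:41 PM

The meet-and-greet starts at 5:41 PM + 180 min = 8:41 PM.
The opening act ends at 8:41 PM − 410 min = 1:51 PM.
The meet-and-greet ends at 1:51 PM + 425 min = 8:56 PM.
The encore ends at 8:56 PM + 45 min = 9:41 PM.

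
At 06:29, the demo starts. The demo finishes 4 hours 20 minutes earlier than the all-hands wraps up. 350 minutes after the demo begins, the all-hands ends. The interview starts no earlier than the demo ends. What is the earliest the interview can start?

The all-hands ends at 06:29 + 350 min = 12:19.
The demo ends at 12:19 − 260 min = 07:59.
The interview is bounded by the demo, so the earliest it can start is 07:59.

07:59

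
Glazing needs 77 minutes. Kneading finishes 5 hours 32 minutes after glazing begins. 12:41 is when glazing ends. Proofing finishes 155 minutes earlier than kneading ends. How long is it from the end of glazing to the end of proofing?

Glazing starts at 12:41 − 77 min = 11:24.
Kneading ends at 11:24 + 332 min = 16:56.
Proofing ends at 16:56 − 155 min = 14:21.
From 12:41 to 14:21 is 1 h 40 min.

1 h 40 min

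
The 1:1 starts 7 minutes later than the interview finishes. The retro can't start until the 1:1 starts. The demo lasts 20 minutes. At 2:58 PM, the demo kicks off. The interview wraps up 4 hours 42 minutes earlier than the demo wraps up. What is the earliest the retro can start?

The demo ends at 2:58 PM + 20 min = 3:18 PM.
The interview ends at 3:18 PM − 282 min = 10:36 AM.
The 1:1 starts at 10:36 AM + 7 min = 10:43 AM.
The retro is bounded by the 1:1, so the earliest it can start is 10:43 AM.

10:43 AM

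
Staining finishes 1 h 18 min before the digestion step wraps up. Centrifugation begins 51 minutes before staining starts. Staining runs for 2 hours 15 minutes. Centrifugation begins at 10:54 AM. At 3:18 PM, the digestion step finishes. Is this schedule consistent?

Yes

Staining ends at 3:18 PM − 78 min = 2:00 PM.
Staining starts at 2:00 PM − 135 min = 11:45 AM.
Centrifugation starts at 11:45 AM − 51 min = 10:54 AM.
That matches the stated 10:54 AM, so the schedule is consistent.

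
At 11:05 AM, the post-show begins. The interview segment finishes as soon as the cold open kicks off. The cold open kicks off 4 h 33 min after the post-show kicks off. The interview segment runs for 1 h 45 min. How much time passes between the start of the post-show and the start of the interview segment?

2 hours 48 minutes

The cold open starts at 11:05 AM + 273 min = 3:38 PM.
So the interview segment ends at 3:38 PM.
The interview segment starts at 3:38 PM − 105 min = 1:53 PM.
From 11:05 AM to 1:53 PM is 2 hours 48 minutes.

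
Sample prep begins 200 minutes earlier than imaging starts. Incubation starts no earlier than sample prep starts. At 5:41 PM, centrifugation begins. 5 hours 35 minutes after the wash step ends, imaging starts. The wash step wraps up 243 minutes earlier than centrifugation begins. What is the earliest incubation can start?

The wash step ends at 5:41 PM − 243 min = 1:38 PM.
Imaging starts at 1:38 PM + 335 min = 7:13 PM.
Sample prep starts at 7:13 PM − 200 min = 3:53 PM.
Incubation is bounded by sample prep, so the earliest it can start is 3:53 PM.

3:53 PM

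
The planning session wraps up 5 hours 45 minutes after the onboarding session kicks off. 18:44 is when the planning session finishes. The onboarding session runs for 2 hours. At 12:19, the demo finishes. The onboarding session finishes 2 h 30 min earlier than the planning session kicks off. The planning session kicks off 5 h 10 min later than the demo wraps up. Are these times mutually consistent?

The planning session starts at 12:19 + 310 min = 17:29.
The onboarding session ends at 17:29 − 150 min = 14:59.
The onboarding session starts at 14:59 − 120 min = 12:59.
The planning session ends at 12:59 + 345 min = 18:44.
That matches the stated 18:44, so the schedule is consistent.

Yes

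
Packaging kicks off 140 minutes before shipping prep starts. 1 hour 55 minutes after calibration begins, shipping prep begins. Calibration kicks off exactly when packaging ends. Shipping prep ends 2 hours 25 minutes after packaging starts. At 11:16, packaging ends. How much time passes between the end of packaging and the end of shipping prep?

two hours

Calibration starts at 11:16.
Shipping prep starts at 11:16 + 115 min = 13:11.
Packaging starts at 13:11 − 140 min = 10:51.
Shipping prep ends at 10:51 + 145 min = 13:16.
From 11:16 to 13:16 is two hours.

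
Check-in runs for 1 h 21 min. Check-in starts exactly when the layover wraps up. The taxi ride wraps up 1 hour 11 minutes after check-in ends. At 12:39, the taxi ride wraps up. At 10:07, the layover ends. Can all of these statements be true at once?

Yes

Check-in starts at 10:07.
Check-in ends at 10:07 + 81 min = 11:28.
The taxi ride ends at 11:28 + 71 min = 12:39.
That matches the stated 12:39, so the schedule is consistent.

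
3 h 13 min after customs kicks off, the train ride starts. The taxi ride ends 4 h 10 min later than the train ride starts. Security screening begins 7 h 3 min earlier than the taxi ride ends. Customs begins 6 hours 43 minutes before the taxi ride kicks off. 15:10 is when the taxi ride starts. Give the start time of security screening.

08:47

Customs starts at 15:10 − 403 min = 08:27.
The train ride starts at 08:27 + 193 min = 11:40.
The taxi ride ends at 11:40 + 250 min = 15:50.
Security screening starts at 15:50 − 423 min = 08:47.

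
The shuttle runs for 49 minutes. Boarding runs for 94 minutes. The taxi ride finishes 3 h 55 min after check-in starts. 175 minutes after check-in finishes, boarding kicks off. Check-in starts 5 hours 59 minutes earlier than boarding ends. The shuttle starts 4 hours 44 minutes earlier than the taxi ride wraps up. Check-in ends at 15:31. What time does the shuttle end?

Boarding starts at 15:31 + 175 min = 18:26.
Boarding ends at 18:26 + 94 min = 20:00.
Check-in starts at 20:00 − 359 min = 14:01.
The taxi ride ends at 14:01 + 235 min = 17:56.
The shuttle starts at 17:56 − 284 min = 13:12.
The shuttle ends at 13:12 + 49 min = 14:01.

14:01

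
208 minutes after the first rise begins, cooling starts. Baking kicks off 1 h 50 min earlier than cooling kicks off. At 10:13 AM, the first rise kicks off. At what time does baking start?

11:51 AM

Cooling starts at 10:13 AM + 208 min = 1:41 PM.
Baking starts at 1:41 PM − 110 min = 11:51 AM.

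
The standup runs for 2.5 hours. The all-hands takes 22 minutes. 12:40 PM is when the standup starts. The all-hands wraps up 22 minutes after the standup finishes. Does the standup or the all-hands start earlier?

the standup

The standup ends at 12:40 PM + 150 min = 3:10 PM.
The all-hands ends at 3:10 PM + 22 min = 3:32 PM.
The all-hands starts at 3:32 PM − 22 min = 3:10 PM.
The standup starts at 12:40 PM and the all-hands starts at 3:10 PM, so the standup is first.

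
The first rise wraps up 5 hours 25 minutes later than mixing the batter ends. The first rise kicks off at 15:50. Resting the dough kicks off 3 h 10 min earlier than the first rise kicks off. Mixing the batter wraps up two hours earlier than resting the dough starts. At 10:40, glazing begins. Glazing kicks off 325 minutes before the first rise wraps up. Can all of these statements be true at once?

Resting the dough starts at 15:50 − 190 min = 12:40.
Mixing the batter ends at 12:40 − 120 min = 10:40.
The first rise ends at 10:40 + 325 min = 16:05.
Glazing starts at 16:05 − 325 min = 10:40.
That matches the stated 10:40, so the schedule is consistent.

Yes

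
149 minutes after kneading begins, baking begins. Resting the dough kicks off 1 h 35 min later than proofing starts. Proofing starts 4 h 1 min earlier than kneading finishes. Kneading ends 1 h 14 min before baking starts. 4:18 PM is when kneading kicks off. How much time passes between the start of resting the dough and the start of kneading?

1 hour 11 minutes

Baking starts at 4:18 PM + 149 min = 6:47 PM.
Kneading ends at 6:47 PM − 74 min = 5:33 PM.
Proofing starts at 5:33 PM − 241 min = 1:32 PM.
Resting the dough starts at 1:32 PM + 95 min = 3:07 PM.
From 3:07 PM to 4:18 PM is 1 hour 11 minutes.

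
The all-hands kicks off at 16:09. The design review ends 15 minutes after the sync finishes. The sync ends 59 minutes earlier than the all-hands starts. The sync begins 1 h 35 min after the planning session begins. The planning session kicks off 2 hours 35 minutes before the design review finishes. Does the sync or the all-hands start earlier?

the sync

The sync ends at 16:09 − 59 min = 15:10.
The design review ends at 15:10 + 15 min = 15:25.
The planning session starts at 15:25 − 155 min = 12:50.
The sync starts at 12:50 + 95 min = 14:25.
The sync starts at 14:25 and the all-hands starts at 16:09, so the sync is first.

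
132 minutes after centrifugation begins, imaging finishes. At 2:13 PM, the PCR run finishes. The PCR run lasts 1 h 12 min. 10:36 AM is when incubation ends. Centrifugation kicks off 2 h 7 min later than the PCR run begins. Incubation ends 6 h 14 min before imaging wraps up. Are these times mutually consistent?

The PCR run starts at 2:13 PM − 72 min = 1:01 PM.
Centrifugation starts at 1:01 PM + 127 min = 3:08 PM.
Imaging ends at 3:08 PM + 132 min = 5:20 PM.
Incubation ends at 5:20 PM − 374 min = 11:06 AM.
But incubation is also said to end at 10:36 AM — a 30-minute conflict.

No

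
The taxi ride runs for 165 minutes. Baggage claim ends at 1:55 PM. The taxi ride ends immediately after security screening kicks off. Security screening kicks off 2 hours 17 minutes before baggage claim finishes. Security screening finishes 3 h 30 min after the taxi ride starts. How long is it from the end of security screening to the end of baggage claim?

Security screening starts at 1:55 PM − 137 min = 11:38 AM.
So the taxi ride ends at 11:38 AM.
The taxi ride starts at 11:38 AM − 165 min = 8:53 AM.
Security screening ends at 8:53 AM + 210 min = 12:23 PM.
From 12:23 PM to 1:55 PM is 1 hour 32 minutes.

1 hour 32 minutes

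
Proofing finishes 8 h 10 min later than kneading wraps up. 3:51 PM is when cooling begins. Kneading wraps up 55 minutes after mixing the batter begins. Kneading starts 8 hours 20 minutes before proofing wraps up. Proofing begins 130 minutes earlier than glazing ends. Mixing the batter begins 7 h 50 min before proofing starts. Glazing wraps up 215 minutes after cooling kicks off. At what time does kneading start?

10:11 AM

Glazing ends at 3:51 PM + 215 min = 7:26 PM.
Proofing starts at 7:26 PM − 130 min = 5:16 PM.
Mixing the batter starts at 5:16 PM − 470 min = 9:26 AM.
Kneading ends at 9:26 AM + 55 min = 10:21 AM.
Proofing ends at 10:21 AM + 490 min = 6:31 PM.
Kneading starts at 6:31 PM − 500 min = 10:11 AM.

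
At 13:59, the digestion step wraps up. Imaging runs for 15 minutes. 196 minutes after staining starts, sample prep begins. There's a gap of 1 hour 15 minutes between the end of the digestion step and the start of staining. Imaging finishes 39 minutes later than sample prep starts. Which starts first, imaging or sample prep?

Staining starts at 13:59 + 75 min = 15:14.
Sample prep starts at 15:14 + 196 min = 18:30.
Imaging ends at 18:30 + 39 min = 19:09.
Imaging starts at 19:09 − 15 min = 18:54.
Imaging starts at 18:54 and sample prep starts at 18:30, so sample prep is first.

sample prep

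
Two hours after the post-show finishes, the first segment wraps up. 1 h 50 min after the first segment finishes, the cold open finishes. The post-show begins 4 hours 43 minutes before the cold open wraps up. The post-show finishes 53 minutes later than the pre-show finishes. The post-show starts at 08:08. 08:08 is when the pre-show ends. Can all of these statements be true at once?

The post-show ends at 08:08 + 53 min = 09:01.
The first segment ends at 09:01 + 120 min = 11:01.
The cold open ends at 11:01 + 110 min = 12:51.
The post-show starts at 12:51 − 283 min = 08:08.
That matches the stated 08:08, so the schedule is consistent.

Yes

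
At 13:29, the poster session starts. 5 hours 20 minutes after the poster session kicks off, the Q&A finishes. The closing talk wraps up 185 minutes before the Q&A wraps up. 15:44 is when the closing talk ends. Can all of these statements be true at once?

The Q&A ends at 13:29 + 320 min = 18:49.
The closing talk ends at 18:49 − 185 min = 15:44.
That matches the stated 15:44, so the schedule is consistent.

Yes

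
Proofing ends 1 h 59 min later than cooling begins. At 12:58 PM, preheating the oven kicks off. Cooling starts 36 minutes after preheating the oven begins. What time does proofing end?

3:33 PM

Cooling starts at 12:58 PM + 36 min = 1:34 PM.
Proofing ends at 1:34 PM + 119 min = 3:33 PM.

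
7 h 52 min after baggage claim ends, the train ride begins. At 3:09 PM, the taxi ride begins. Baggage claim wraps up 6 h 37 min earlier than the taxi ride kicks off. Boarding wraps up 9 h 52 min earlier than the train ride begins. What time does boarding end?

6:32 AM

Baggage claim ends at 3:09 PM − 397 min = 8:32 AM.
The train ride starts at 8:32 AM + 472 min = 4:24 PM.
Boarding ends at 4:24 PM − 592 min = 6:32 AM.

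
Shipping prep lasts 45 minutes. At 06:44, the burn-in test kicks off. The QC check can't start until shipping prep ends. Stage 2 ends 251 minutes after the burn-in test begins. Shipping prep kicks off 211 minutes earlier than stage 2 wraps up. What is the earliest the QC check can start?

Stage 2 ends at 06:44 + 251 min = 10:55.
Shipping prep starts at 10:55 − 211 min = 07:24.
Shipping prep ends at 07:24 + 45 min = 08:09.
The QC check is bounded by shipping prep, so the earliest it can start is 08:09.

08:09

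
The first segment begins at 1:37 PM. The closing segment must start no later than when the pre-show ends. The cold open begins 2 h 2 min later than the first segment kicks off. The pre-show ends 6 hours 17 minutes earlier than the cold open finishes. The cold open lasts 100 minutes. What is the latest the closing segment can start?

The cold open starts at 1:37 PM + 122 min = 3:39 PM.
The cold open ends at 3:39 PM + 100 min = 5:19 PM.
The pre-show ends at 5:19 PM − 377 min = 11:02 AM.
The closing segment is bounded by the pre-show, so the latest it can start is 11:02 AM.

11:02 AM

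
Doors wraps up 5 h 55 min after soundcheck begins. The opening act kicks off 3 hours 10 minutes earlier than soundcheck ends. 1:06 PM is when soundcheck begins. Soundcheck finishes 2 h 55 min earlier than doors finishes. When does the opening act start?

Doors ends at 1:06 PM + 355 min = 7:01 PM.
Soundcheck ends at 7:01 PM − 175 min = 4:06 PM.
The opening act starts at 4:06 PM − 190 min = 12:56 PM.

12:56 PM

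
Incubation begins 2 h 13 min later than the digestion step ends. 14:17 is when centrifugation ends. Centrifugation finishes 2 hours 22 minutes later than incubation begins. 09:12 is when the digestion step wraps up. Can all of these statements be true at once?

No

Incubation starts at 09:12 + 133 min = 11:25.
Centrifugation ends at 11:25 + 142 min = 13:47.
But centrifugation is also said to end at 14:17 — a 30-minute conflict.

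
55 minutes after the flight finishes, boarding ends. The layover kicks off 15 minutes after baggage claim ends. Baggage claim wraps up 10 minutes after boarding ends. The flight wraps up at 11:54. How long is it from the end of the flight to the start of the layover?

80 minutes

Boarding ends at 11:54 + 55 min = 12:49.
Baggage claim ends at 12:49 + 10 min = 12:59.
The layover starts at 12:59 + 15 min = 13:14.
From 11:54 to 13:14 is 80 minutes.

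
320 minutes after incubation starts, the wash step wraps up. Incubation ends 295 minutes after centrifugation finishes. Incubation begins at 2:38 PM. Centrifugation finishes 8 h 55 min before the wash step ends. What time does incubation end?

The wash step ends at 2:38 PM + 320 min = 7:58 PM.
Centrifugation ends at 7:58 PM − 535 min = 11:03 AM.
Incubation ends at 11:03 AM + 295 min = 3:58 PM.

3:58 PM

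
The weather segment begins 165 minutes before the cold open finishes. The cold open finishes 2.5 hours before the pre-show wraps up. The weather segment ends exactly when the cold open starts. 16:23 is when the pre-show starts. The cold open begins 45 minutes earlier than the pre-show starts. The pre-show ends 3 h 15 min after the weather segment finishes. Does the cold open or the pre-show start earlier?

the cold open

The cold open starts at 16:23 − 45 min = 15:38.
The cold open starts at 15:38 and the pre-show starts at 16:23, so the cold open is first.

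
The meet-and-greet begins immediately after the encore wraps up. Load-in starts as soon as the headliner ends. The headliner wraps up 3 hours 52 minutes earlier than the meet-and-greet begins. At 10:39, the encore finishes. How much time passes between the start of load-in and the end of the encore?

The meet-and-greet starts at 10:39.
The headliner ends at 10:39 − 232 min = 06:47.
So load-in starts at 06:47.
From 06:47 to 10:39 is 232 minutes.

232 minutes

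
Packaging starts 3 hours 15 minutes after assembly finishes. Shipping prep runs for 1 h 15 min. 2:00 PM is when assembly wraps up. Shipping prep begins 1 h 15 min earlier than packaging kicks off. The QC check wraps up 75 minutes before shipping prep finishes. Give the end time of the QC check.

4:00 PM

Packaging starts at 2:00 PM + 195 min = 5:15 PM.
Shipping prep starts at 5:15 PM − 75 min = 4:00 PM.
Shipping prep ends at 4:00 PM + 75 min = 5:15 PM.
The QC check ends at 5:15 PM − 75 min = 4:00 PM.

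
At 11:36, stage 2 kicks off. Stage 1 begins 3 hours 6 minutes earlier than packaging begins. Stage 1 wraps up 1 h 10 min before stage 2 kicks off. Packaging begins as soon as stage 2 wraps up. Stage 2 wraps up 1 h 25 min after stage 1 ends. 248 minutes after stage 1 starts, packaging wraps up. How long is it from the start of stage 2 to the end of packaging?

1 h 17 min

Stage 1 ends at 11:36 − 70 min = 10:26.
Stage 2 ends at 10:26 + 85 min = 11:51.
So packaging starts at 11:51.
Stage 1 starts at 11:51 − 186 min = 08:45.
Packaging ends at 08:45 + 248 min = 12:53.
From 11:36 to 12:53 is 1 h 17 min.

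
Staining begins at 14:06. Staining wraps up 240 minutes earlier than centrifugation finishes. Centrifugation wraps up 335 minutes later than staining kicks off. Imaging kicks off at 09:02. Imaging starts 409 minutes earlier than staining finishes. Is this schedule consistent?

No

Centrifugation ends at 14:06 + 335 min = 19:41.
Staining ends at 19:41 − 240 min = 15:41.
Imaging starts at 15:41 − 409 min = 08:52.
But imaging is also said to start at 09:02 — a 10-minute conflict.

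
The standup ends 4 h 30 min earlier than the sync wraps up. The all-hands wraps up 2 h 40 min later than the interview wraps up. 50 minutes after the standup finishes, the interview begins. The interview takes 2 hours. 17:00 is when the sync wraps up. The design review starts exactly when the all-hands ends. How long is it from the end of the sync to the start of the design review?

60 minutes

The standup ends at 17:00 − 270 min = 12:30.
The interview starts at 12:30 + 50 min = 13:20.
The interview ends at 13:20 + 120 min = 15:20.
The all-hands ends at 15:20 + 160 min = 18:00.
So the design review starts at 18:00.
From 17:00 to 18:00 is 60 minutes.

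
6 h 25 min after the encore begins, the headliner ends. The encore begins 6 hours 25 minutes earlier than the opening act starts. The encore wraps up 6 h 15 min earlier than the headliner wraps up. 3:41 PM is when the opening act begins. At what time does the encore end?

The encore starts at 3:41 PM − 385 min = 9:16 AM.
The headliner ends at 9:16 AM + 385 min = 3:41 PM.
The encore ends at 3:41 PM − 375 min = 9:26 AM.

9:26 AM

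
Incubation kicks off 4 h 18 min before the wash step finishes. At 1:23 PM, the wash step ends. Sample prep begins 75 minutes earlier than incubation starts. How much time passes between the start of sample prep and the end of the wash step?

Incubation starts at 1:23 PM − 258 min = 9:05 AM.
Sample prep starts at 9:05 AM − 75 min = 7:50 AM.
From 7:50 AM to 1:23 PM is 333 minutes.

333 minutes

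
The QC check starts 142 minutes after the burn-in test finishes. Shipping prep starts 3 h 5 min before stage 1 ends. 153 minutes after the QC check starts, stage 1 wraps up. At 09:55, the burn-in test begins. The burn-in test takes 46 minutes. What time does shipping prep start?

The burn-in test ends at 09:55 + 46 min = 10:41.
The QC check starts at 10:41 + 142 min = 13:03.
Stage 1 ends at 13:03 + 153 min = 15:36.
Shipping prep starts at 15:36 − 185 min = 12:31.

12:31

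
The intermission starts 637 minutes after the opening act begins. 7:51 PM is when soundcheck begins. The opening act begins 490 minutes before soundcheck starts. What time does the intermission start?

10:18 PM

The opening act starts at 7:51 PM − 490 min = 11:41 AM.
The intermission starts at 11:41 AM + 637 min = 10:18 PM.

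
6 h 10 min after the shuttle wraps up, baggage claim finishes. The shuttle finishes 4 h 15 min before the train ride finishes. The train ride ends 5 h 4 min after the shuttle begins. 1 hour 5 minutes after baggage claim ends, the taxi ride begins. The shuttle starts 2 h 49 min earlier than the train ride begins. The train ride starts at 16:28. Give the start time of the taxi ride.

21:43

The shuttle starts at 16:28 − 169 min = 13:39.
The train ride ends at 13:39 + 304 min = 18:43.
The shuttle ends at 18:43 − 255 min = 14:28.
Baggage claim ends at 14:28 + 370 min = 20:38.
The taxi ride starts at 20:38 + 65 min = 21:43.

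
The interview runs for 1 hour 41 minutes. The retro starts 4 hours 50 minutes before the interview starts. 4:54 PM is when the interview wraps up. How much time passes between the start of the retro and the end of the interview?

The interview starts at 4:54 PM − 101 min = 3:13 PM.
The retro starts at 3:13 PM − 290 min = 10:23 AM.
From 10:23 AM to 4:54 PM is 6 hours 31 minutes.

6 hours 31 minutes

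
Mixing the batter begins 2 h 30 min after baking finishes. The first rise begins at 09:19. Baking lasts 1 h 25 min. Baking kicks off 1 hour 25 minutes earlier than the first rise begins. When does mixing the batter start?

11:49

Baking starts at 09:19 − 85 min = 07:54.
Baking ends at 07:54 + 85 min = 09:19.
Mixing the batter starts at 09:19 + 150 min = 11:49.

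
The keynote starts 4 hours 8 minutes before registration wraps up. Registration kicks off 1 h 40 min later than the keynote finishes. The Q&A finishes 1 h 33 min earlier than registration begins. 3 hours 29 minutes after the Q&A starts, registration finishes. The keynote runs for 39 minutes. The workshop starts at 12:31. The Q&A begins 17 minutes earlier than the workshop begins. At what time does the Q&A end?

The Q&A starts at 12:31 − 17 min = 12:14.
Registration ends at 12:14 + 209 min = 15:43.
The keynote starts at 15:43 − 248 min = 11:35.
The keynote ends at 11:35 + 39 min = 12:14.
Registration starts at 12:14 + 100 min = 13:54.
The Q&A ends at 13:54 − 93 min = 12:21.

12:21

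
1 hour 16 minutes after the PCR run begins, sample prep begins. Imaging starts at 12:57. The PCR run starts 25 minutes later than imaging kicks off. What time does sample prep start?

The PCR run starts at 12:57 + 25 min = 13:22.
Sample prep starts at 13:22 + 76 min = 14:38.

14:38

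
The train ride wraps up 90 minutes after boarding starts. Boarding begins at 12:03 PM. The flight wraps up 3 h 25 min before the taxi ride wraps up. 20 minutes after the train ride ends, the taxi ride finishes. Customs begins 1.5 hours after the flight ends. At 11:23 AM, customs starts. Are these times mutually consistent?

The train ride ends at 12:03 PM + 90 min = 1:33 PM.
The taxi ride ends at 1:33 PM + 20 min = 1:53 PM.
The flight ends at 1:53 PM − 205 min = 10:28 AM.
Customs starts at 10:28 AM + 90 min = 11:58 AM.
But customs is also said to start at 11:23 AM — a 35-minute conflict.

No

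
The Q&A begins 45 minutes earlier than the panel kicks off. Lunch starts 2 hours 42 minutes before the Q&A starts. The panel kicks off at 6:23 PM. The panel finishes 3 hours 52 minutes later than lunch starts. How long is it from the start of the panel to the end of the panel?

25 minutes

The Q&A starts at 6:23 PM − 45 min = 5:38 PM.
Lunch starts at 5:38 PM − 162 min = 2:56 PM.
The panel ends at 2:56 PM + 232 min = 6:48 PM.
From 6:23 PM to 6:48 PM is 25 minutes.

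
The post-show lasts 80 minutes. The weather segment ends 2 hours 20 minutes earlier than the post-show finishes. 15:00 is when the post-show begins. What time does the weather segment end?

The post-show ends at 15:00 + 80 min = 16:20.
The weather segment ends at 16:20 − 140 min = 14:00.

14:00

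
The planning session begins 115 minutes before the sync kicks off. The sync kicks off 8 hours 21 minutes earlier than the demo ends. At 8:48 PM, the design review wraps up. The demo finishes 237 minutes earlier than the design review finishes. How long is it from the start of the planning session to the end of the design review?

14 hours 13 minutes

The demo ends at 8:48 PM − 237 min = 4:51 PM.
The sync starts at 4:51 PM − 501 min = 8:30 AM.
The planning session starts at 8:30 AM − 115 min = 6:35 AM.
From 6:35 AM to 8:48 PM is 14 hours 13 minutes.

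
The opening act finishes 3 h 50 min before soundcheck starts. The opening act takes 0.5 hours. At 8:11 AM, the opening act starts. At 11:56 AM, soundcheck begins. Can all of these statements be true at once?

The opening act ends at 11:56 AM − 230 min = 8:06 AM.
The opening act starts at 8:06 AM − 30 min = 7:36 AM.
But the opening act is also said to start at 8:11 AM — a 35-minute conflict.

No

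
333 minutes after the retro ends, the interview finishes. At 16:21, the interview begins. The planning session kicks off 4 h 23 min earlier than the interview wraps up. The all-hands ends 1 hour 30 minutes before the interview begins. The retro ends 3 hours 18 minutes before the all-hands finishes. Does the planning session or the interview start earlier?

The all-hands ends at 16:21 − 90 min = 14:51.
The retro ends at 14:51 − 198 min = 11:33.
The interview ends at 11:33 + 333 min = 17:06.
The planning session starts at 17:06 − 263 min = 12:43.
The planning session starts at 12:43 and the interview starts at 16:21, so the planning session is first.

the planning session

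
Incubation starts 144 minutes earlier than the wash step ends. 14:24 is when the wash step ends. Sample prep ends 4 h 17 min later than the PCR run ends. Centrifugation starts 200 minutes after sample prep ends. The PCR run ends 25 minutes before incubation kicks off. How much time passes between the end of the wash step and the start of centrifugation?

Incubation starts at 14:24 − 144 min = 12:00.
The PCR run ends at 12:00 − 25 min = 11:35.
Sample prep ends at 11:35 + 257 min = 15:52.
Centrifugation starts at 15:52 + 200 min = 19:12.
From 14:24 to 19:12 is 288 minutes.

288 minutes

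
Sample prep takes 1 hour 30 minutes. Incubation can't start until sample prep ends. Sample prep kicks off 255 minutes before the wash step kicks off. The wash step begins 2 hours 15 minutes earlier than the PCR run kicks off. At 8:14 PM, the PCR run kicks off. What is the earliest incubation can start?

3:14 PM

The wash step starts at 8:14 PM − 135 min = 5:59 PM.
Sample prep starts at 5:59 PM − 255 min = 1:44 PM.
Sample prep ends at 1:44 PM + 90 min = 3:14 PM.
Incubation is bounded by sample prep, so the earliest it can start is 3:14 PM.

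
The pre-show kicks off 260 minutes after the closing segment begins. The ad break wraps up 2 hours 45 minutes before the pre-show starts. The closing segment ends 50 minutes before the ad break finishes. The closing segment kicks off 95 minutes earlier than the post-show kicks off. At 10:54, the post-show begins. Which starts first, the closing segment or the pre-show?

the closing segment

The closing segment starts at 10:54 − 95 min = 09:19.
The pre-show starts at 09:19 + 260 min = 13:39.
The closing segment starts at 09:19 and the pre-show starts at 13:39, so the closing segment is first.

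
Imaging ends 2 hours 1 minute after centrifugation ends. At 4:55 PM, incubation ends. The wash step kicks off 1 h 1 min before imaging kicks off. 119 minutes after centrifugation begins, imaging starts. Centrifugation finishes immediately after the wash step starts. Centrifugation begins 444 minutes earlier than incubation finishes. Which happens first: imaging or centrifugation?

Centrifugation starts at 4:55 PM − 444 min = 9:31 AM.
Imaging starts at 9:31 AM + 119 min = 11:30 AM.
Imaging starts at 11:30 AM and centrifugation starts at 9:31 AM, so centrifugation is first.

centrifugation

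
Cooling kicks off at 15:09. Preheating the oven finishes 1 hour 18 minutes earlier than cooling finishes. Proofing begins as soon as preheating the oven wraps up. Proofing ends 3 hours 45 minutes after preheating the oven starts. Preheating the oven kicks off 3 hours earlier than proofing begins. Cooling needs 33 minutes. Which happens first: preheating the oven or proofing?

Cooling ends at 15:09 + 33 min = 15:42.
Preheating the oven ends at 15:42 − 78 min = 14:24.
So proofing starts at 14:24.
Preheating the oven starts at 14:24 − 180 min = 11:24.
Preheating the oven starts at 11:24 and proofing starts at 14:24, so preheating the oven is first.

preheating the oven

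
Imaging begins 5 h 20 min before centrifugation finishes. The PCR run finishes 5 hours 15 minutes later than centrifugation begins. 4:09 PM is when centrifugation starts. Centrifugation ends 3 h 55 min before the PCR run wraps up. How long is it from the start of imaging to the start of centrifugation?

The PCR run ends at 4:09 PM + 315 min = 9:24 PM.
Centrifugation ends at 9:24 PM − 235 min = 5:29 PM.
Imaging starts at 5:29 PM − 320 min = 12:09 PM.
From 12:09 PM to 4:09 PM is 4 hours.

4 hours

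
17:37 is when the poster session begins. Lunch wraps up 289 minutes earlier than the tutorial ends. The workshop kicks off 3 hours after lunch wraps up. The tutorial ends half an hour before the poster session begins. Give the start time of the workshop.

15:18

The tutorial ends at 17:37 − 30 min = 17:07.
Lunch ends at 17:07 − 289 min = 12:18.
The workshop starts at 12:18 + 180 min = 15:18.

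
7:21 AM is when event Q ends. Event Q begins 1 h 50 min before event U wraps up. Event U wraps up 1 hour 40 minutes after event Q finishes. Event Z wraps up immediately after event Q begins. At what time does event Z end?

Event U ends at 7:21 AM + 100 min = 9:01 AM.
Event Q starts at 9:01 AM − 110 min = 7:11 AM.
So event Z ends at 7:11 AM.

7:11 AM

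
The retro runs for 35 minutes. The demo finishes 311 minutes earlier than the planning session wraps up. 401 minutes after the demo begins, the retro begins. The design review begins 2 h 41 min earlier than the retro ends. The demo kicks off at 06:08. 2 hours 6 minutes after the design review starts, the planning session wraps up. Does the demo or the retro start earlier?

the demo

The retro starts at 06:08 + 401 min = 12:49.
The demo starts at 06:08 and the retro starts at 12:49, so the demo is first.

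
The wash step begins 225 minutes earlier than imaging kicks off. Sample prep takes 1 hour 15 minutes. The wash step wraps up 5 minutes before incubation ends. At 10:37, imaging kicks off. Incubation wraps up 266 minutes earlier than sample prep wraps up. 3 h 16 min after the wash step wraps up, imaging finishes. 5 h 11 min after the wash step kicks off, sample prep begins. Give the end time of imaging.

12:03

The wash step starts at 10:37 − 225 min = 06:52.
Sample prep starts at 06:52 + 311 min = 12:03.
Sample prep ends at 12:03 + 75 min = 13:18.
Incubation ends at 13:18 − 266 min = 08:52.
The wash step ends at 08:52 − 5 min = 08:47.
Imaging ends at 08:47 + 196 min = 12:03.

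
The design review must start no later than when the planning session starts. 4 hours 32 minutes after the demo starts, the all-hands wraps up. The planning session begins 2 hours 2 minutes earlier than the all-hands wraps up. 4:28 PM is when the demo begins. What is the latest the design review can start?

6:58 PM

The all-hands ends at 4:28 PM + 272 min = 9:00 PM.
The planning session starts at 9:00 PM − 122 min = 6:58 PM.
The design review is bounded by the planning session, so the latest it can start is 6:58 PM.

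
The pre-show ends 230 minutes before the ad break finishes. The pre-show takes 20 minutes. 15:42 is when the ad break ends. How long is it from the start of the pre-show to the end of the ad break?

The pre-show ends at 15:42 − 230 min = 11:52.
The pre-show starts at 11:52 − 20 min = 11:32.
From 11:32 to 15:42 is 4 hours 10 minutes.

4 hours 10 minutes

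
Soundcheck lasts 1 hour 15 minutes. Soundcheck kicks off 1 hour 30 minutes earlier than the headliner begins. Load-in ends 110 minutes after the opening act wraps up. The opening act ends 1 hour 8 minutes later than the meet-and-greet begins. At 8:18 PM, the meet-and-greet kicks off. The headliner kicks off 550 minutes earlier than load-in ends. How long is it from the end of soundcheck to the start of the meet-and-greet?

6 hours 27 minutes

The opening act ends at 8:18 PM + 68 min = 9:26 PM.
Load-in ends at 9:26 PM + 110 min = 11:16 PM.
The headliner starts at 11:16 PM − 550 min = 2:06 PM.
Soundcheck starts at 2:06 PM − 90 min = 12:36 PM.
Soundcheck ends at 12:36 PM + 75 min = 1:51 PM.
From 1:51 PM to 8:18 PM is 6 hours 27 minutes.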